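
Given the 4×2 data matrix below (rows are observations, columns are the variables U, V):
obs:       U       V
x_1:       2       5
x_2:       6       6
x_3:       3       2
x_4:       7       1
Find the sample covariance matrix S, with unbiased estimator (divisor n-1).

Step 1 — column means:
  mean(U) = (2 + 6 + 3 + 7) / 4 = 18/4 = 4.5
  mean(V) = (5 + 6 + 2 + 1) / 4 = 14/4 = 3.5

Step 2 — sample covariance S[i,j] = (1/(n-1)) · Σ_k (x_{k,i} - mean_i) · (x_{k,j} - mean_j), with n-1 = 3.
  S[U,U] = ((-2.5)·(-2.5) + (1.5)·(1.5) + (-1.5)·(-1.5) + (2.5)·(2.5)) / 3 = 17/3 = 5.6667
  S[U,V] = ((-2.5)·(1.5) + (1.5)·(2.5) + (-1.5)·(-1.5) + (2.5)·(-2.5)) / 3 = -4/3 = -1.3333
  S[V,V] = ((1.5)·(1.5) + (2.5)·(2.5) + (-1.5)·(-1.5) + (-2.5)·(-2.5)) / 3 = 17/3 = 5.6667

S is symmetric (S[j,i] = S[i,j]). Assembling:

S = [[5.6667, -1.3333],
 [-1.3333, 5.6667]]


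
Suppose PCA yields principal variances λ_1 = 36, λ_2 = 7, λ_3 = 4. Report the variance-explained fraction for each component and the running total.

Step 1 — total variance = trace(Sigma) = Σ λ_i = 36 + 7 + 4 = 47.

Step 2 — fraction explained by component i = λ_i / Σ λ:
  PC1: 36/47 = 0.766
  PC2: 7/47 = 0.1489
  PC3: 4/47 = 0.0851

Step 3 — cumulative fraction after k components = (λ_1 + ... + λ_k) / Σ λ:
  k = 1: 36/47 = 0.766
  k = 2: (36 + 7)/47 = 43/47 = 0.9149
  k = 3: (36 + 7 + 4)/47 = 47/47 = 1

Summary (fraction, with percent):

explained: PC1 0.766 (76.6%), PC2 0.1489 (14.89%), PC3 0.0851 (8.51%);  cumulative: 0.766, 0.9149, 1


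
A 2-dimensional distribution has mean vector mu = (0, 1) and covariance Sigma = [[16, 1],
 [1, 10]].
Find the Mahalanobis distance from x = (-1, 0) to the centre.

Step 1 — centre the observation: (x - mu) = (-1, -1).

Step 2 — invert Sigma. det(Sigma) = 16·10 - (1)² = 159.
  Sigma^{-1} = (1/det) · [[d, -b], [-b, a]] = [[0.0629, -0.0063],
 [-0.0063, 0.1006]].

Step 3 — form the quadratic (x - mu)^T · Sigma^{-1} · (x - mu):
  Sigma^{-1} · (x - mu) = (-0.0566, -0.0943).
  (x - mu)^T · [Sigma^{-1} · (x - mu)] = (-1)·(-0.0566) + (-1)·(-0.0943) = 0.1509.

Step 4 — take square root: d = √(0.1509) ≈ 0.3885.

d(x, mu) = √(0.1509) ≈ 0.3885


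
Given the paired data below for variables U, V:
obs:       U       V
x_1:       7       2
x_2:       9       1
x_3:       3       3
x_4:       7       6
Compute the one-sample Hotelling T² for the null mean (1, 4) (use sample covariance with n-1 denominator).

Step 1 — sample mean vector:
  mean(U) = (7 + 9 + 3 + 7) / 4 = 26/4 = 6.5
  mean(V) = (2 + 1 + 3 + 6) / 4 = 12/4 = 3
  x̄ = (6.5, 3),  deviation x̄ - mu_0 = (6.5, 3) - (1, 4) = (5.5, -1).

Step 2 — sample covariance matrix, S[i,j] = (1/(n-1)) · Σ_k (x_{k,i} - mean_i) · (x_{k,j} - mean_j), divisor n-1 = 3:
  S[U,U] = ((0.5)·(0.5) + (2.5)·(2.5) + (-3.5)·(-3.5) + (0.5)·(0.5)) / 3 = 19/3 = 6.3333
  S[U,V] = ((0.5)·(-1) + (2.5)·(-2) + (-3.5)·(0) + (0.5)·(3)) / 3 = -4/3 = -1.3333
  S[V,V] = ((-1)·(-1) + (-2)·(-2) + (0)·(0) + (3)·(3)) / 3 = 14/3 = 4.6667
  S = [[6.3333, -1.3333],
 [-1.3333, 4.6667]].

Step 3 — invert S. det(S) = 6.3333·4.6667 - (-1.3333)² = 27.7778.
  S^{-1} = (1/det) · [[d, -b], [-b, a]] = [[0.168, 0.048],
 [0.048, 0.228]].

Step 4 — quadratic form (x̄ - mu_0)^T · S^{-1} · (x̄ - mu_0):
  S^{-1} · (x̄ - mu_0) = (0.876, 0.036),
  (x̄ - mu_0)^T · [...] = (5.5)·(0.876) + (-1)·(0.036) = 4.782.

Step 5 — scale by n: T² = 4 · 4.782 = 19.128.

T² ≈ 19.128


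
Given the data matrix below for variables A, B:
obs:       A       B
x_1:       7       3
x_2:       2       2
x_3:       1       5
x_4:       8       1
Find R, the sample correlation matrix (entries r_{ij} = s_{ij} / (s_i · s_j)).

Step 1 — column means:
  mean(A) = (7 + 2 + 1 + 8) / 4 = 18/4 = 4.5
  mean(B) = (3 + 2 + 5 + 1) / 4 = 11/4 = 2.75

Step 2 — sample variances and covariances s[i,j] = (1/(n-1)) · Σ_k (x_{k,i} - mean_i) · (x_{k,j} - mean_j), with n-1 = 3:
  s[A,A] = ((2.5)·(2.5) + (-2.5)·(-2.5) + (-3.5)·(-3.5) + (3.5)·(3.5)) / 3 = 37/3 = 12.3333
  s[A,B] = ((2.5)·(0.25) + (-2.5)·(-0.75) + (-3.5)·(2.25) + (3.5)·(-1.75)) / 3 = -11.5/3 = -3.8333
  s[B,B] = ((0.25)·(0.25) + (-0.75)·(-0.75) + (2.25)·(2.25) + (-1.75)·(-1.75)) / 3 = 8.75/3 = 2.9167
  Sample standard deviations s_i = √(s[i,i]):
  s(A) = √(12.3333) = 3.5119
  s(B) = √(2.9167) = 1.7078

Step 3 — r_{ij} = s_{ij} / (s_i · s_j):
  r[A,A] = 1 (diagonal).
  r[A,B] = -3.8333 / (3.5119 · 1.7078) = -3.8333 / 5.9977 = -0.6391
  r[B,B] = 1 (diagonal).

R is symmetric with unit diagonal. Assembling:

R = [[1, -0.6391],
 [-0.6391, 1]]


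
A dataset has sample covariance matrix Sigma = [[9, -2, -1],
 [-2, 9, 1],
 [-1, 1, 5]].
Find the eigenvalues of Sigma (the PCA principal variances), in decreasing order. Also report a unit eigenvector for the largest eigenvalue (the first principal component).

Step 1 — characteristic polynomial p(λ) = det(λI - Sigma) = λ³ - tr·λ² + c_1·λ - det, where tr = trace, c_1 = sum of the principal 2×2 minors, det = det(Sigma):
  tr = 9 + 9 + 5 = 23,
  c_1 = (9·9 - (-2)²) + (9·5 - (-1)²) + (9·5 - (1)²) = 77 + 44 + 44 = 165,
  det = 9·(9·5 - (1)²) - (-2)·((-2)·5 - (1)·(-1)) + (-1)·((-2)·(1) - 9·(-1)) = 9·(44) - (-2)·(-9) + (-1)·(7) = 371.
  So p(λ) = λ³ - 23λ² + 165λ - 371.
Step 2 — look for an integer root (rational root theorem: any rational root is an integer divisor of 371). Testing λ = 7:
  p(7) = 343 - 1127 + 1155 - 371 = 0  ✓
  Dividing out (λ - 7): p(λ) = (λ - 7)(λ² - 16λ + 53).
Step 3 — remaining eigenvalues from the quadratic λ² - 16λ + 53 = 0:
  Δ = 16² - 4·53 = 256 - 212 = 44,  λ = (16 ± √44)/2 = (16 ± 6.6332)/2 ≈ 11.3166 or 4.6834.
  Sorted: λ_1 = 11.3166,  λ_2 = 7,  λ_3 = 4.6834  (check: sum = 23 = tr ✓).

Step 4 — unit eigenvector for λ_1 ≈ 11.3166: v spans the null space of (Sigma - λ_1 I), whose rows are
  r_1 = (-2.3166, -2, -1),  r_2 = (-2, -2.3166, 1),  r_3 = (-1, 1, -6.3166).
  v is orthogonal to every row, so take v ∝ r_1 × r_2 = ((-2)·(1) - (-1)·(-2.3166), (-1)·(-2) - (-2.3166)·(1), (-2.3166)·(-2.3166) - (-2)·(-2)) ≈ (-4.3166, 4.3166, 1.3668).
  Rescale (multiply by -1 so the first nonzero entry is positive): u = (4.3166, -4.3166, -1.3668).
  ||u|| = √((4.3166)² + (-4.3166)² + (-1.3668)²) = √(39.1345) ≈ 6.2558,  v_1 = u/||u|| ≈ (0.69, -0.69, -0.2185) (||v_1|| = 1).

λ_1 = 11.3166,  λ_2 = 7,  λ_3 = 4.6834;  v_1 ≈ (0.69, -0.69, -0.2185)


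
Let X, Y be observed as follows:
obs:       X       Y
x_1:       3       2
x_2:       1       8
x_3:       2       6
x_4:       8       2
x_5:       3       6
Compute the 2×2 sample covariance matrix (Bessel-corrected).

Step 1 — column means:
  mean(X) = (3 + 1 + 2 + 8 + 3) / 5 = 17/5 = 3.4
  mean(Y) = (2 + 8 + 6 + 2 + 6) / 5 = 24/5 = 4.8

Step 2 — sample covariance S[i,j] = (1/(n-1)) · Σ_k (x_{k,i} - mean_i) · (x_{k,j} - mean_j), with n-1 = 4.
  S[X,X] = ((-0.4)·(-0.4) + (-2.4)·(-2.4) + (-1.4)·(-1.4) + (4.6)·(4.6) + (-0.4)·(-0.4)) / 4 = 29.2/4 = 7.3
  S[X,Y] = ((-0.4)·(-2.8) + (-2.4)·(3.2) + (-1.4)·(1.2) + (4.6)·(-2.8) + (-0.4)·(1.2)) / 4 = -21.6/4 = -5.4
  S[Y,Y] = ((-2.8)·(-2.8) + (3.2)·(3.2) + (1.2)·(1.2) + (-2.8)·(-2.8) + (1.2)·(1.2)) / 4 = 28.8/4 = 7.2

S is symmetric (S[j,i] = S[i,j]). Assembling:

S = [[7.3, -5.4],
 [-5.4, 7.2]]


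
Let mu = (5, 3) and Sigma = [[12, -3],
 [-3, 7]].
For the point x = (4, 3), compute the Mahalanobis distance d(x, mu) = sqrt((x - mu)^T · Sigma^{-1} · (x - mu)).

Step 1 — centre the observation: (x - mu) = (-1, 0).

Step 2 — invert Sigma. det(Sigma) = 12·7 - (-3)² = 75.
  Sigma^{-1} = (1/det) · [[d, -b], [-b, a]] = [[0.0933, 0.04],
 [0.04, 0.16]].

Step 3 — form the quadratic (x - mu)^T · Sigma^{-1} · (x - mu):
  Sigma^{-1} · (x - mu) = (-0.0933, -0.04).
  (x - mu)^T · [Sigma^{-1} · (x - mu)] = (-1)·(-0.0933) + (0)·(-0.04) = 0.0933.

Step 4 — take square root: d = √(0.0933) ≈ 0.3055.

d(x, mu) = √(0.0933) ≈ 0.3055


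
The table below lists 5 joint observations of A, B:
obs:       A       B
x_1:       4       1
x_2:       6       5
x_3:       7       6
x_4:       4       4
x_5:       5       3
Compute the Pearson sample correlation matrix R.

Step 1 — column means:
  mean(A) = (4 + 6 + 7 + 4 + 5) / 5 = 26/5 = 5.2
  mean(B) = (1 + 5 + 6 + 4 + 3) / 5 = 19/5 = 3.8

Step 2 — sample variances and covariances s[i,j] = (1/(n-1)) · Σ_k (x_{k,i} - mean_i) · (x_{k,j} - mean_j), with n-1 = 4:
  s[A,A] = ((-1.2)·(-1.2) + (0.8)·(0.8) + (1.8)·(1.8) + (-1.2)·(-1.2) + (-0.2)·(-0.2)) / 4 = 6.8/4 = 1.7
  s[A,B] = ((-1.2)·(-2.8) + (0.8)·(1.2) + (1.8)·(2.2) + (-1.2)·(0.2) + (-0.2)·(-0.8)) / 4 = 8.2/4 = 2.05
  s[B,B] = ((-2.8)·(-2.8) + (1.2)·(1.2) + (2.2)·(2.2) + (0.2)·(0.2) + (-0.8)·(-0.8)) / 4 = 14.8/4 = 3.7
  Sample standard deviations s_i = √(s[i,i]):
  s(A) = √(1.7) = 1.3038
  s(B) = √(3.7) = 1.9235

Step 3 — r_{ij} = s_{ij} / (s_i · s_j):
  r[A,A] = 1 (diagonal).
  r[A,B] = 2.05 / (1.3038 · 1.9235) = 2.05 / 2.508 = 0.8174
  r[B,B] = 1 (diagonal).

R is symmetric with unit diagonal. Assembling:

R = [[1, 0.8174],
 [0.8174, 1]]


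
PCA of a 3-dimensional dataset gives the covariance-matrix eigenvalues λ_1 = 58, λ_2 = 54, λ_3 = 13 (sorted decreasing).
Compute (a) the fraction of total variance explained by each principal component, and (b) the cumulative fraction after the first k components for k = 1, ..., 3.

Step 1 — total variance = trace(Sigma) = Σ λ_i = 58 + 54 + 13 = 125.

Step 2 — fraction explained by component i = λ_i / Σ λ:
  PC1: 58/125 = 0.464
  PC2: 54/125 = 0.432
  PC3: 13/125 = 0.104

Step 3 — cumulative fraction after k components = (λ_1 + ... + λ_k) / Σ λ:
  k = 1: 58/125 = 0.464
  k = 2: (58 + 54)/125 = 112/125 = 0.896
  k = 3: (58 + 54 + 13)/125 = 125/125 = 1

Summary (fraction, with percent):

explained: PC1 0.464 (46.4%), PC2 0.432 (43.2%), PC3 0.104 (10.4%);  cumulative: 0.464, 0.896, 1


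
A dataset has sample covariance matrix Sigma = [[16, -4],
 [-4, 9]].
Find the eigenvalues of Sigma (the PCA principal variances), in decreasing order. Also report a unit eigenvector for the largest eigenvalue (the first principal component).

Step 1 — characteristic polynomial of 2×2 Sigma:
  det(Sigma - λI) = λ² - trace · λ + det = 0.
  trace = 16 + 9 = 25, det = 16·9 - (-4)² = 128.
Step 2 — discriminant:
  Δ = trace² - 4·det = 625 - 512 = 113.
Step 3 — eigenvalues:
  λ = (trace ± √Δ)/2 = (25 ± 10.6301)/2,
  λ_1 = 17.8151,  λ_2 = 7.1849.

Step 4 — unit eigenvector for λ_1: solve (Sigma - λ_1 I)v = 0. First row:
  (16 - 17.8151)·v_x + (-4)·v_y = 0, i.e. (-1.8151)·v_x + (-4)·v_y = 0,
  so v ∝ (b, λ_1 - a) = (-4, 1.8151); multiply by -1 so the first entry is positive: u = (4, -1.8151).
  ||u|| = √((4)² + (-1.8151)²) = √(19.2945) ≈ 4.3925,
  v_1 = u/||u|| ≈ (0.9106, -0.4132) (||v_1|| = 1).

λ_1 = 17.8151,  λ_2 = 7.1849;  v_1 ≈ (0.9106, -0.4132)


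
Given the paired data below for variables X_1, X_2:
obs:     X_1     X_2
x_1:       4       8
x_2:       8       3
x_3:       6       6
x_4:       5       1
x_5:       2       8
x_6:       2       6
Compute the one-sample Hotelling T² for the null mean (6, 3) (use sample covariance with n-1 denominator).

Step 1 — sample mean vector:
  mean(X_1) = (4 + 8 + 6 + 5 + 2 + 2) / 6 = 27/6 = 4.5
  mean(X_2) = (8 + 3 + 6 + 1 + 8 + 6) / 6 = 32/6 = 5.3333
  x̄ = (4.5, 5.3333),  deviation x̄ - mu_0 = (4.5, 5.3333) - (6, 3) = (-1.5, 2.3333).

Step 2 — sample covariance matrix, S[i,j] = (1/(n-1)) · Σ_k (x_{k,i} - mean_i) · (x_{k,j} - mean_j), divisor n-1 = 5:
  S[X_1,X_1] = ((-0.5)·(-0.5) + (3.5)·(3.5) + (1.5)·(1.5) + (0.5)·(0.5) + (-2.5)·(-2.5) + (-2.5)·(-2.5)) / 5 = 27.5/5 = 5.5
  S[X_1,X_2] = ((-0.5)·(2.6667) + (3.5)·(-2.3333) + (1.5)·(0.6667) + (0.5)·(-4.3333) + (-2.5)·(2.6667) + (-2.5)·(0.6667)) / 5 = -19/5 = -3.8
  S[X_2,X_2] = ((2.6667)·(2.6667) + (-2.3333)·(-2.3333) + (0.6667)·(0.6667) + (-4.3333)·(-4.3333) + (2.6667)·(2.6667) + (0.6667)·(0.6667)) / 5 = 39.3333/5 = 7.8667
  S = [[5.5, -3.8],
 [-3.8, 7.8667]].

Step 3 — invert S. det(S) = 5.5·7.8667 - (-3.8)² = 28.8267.
  S^{-1} = (1/det) · [[d, -b], [-b, a]] = [[0.2729, 0.1318],
 [0.1318, 0.1908]].

Step 4 — quadratic form (x̄ - mu_0)^T · S^{-1} · (x̄ - mu_0):
  S^{-1} · (x̄ - mu_0) = (-0.1018, 0.2475),
  (x̄ - mu_0)^T · [...] = (-1.5)·(-0.1018) + (2.3333)·(0.2475) = 0.73.

Step 5 — scale by n: T² = 6 · 0.73 = 4.3802.

T² ≈ 4.3802


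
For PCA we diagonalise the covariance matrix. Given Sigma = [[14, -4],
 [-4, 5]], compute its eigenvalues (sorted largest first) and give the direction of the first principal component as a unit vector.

Step 1 — characteristic polynomial of 2×2 Sigma:
  det(Sigma - λI) = λ² - trace · λ + det = 0.
  trace = 14 + 5 = 19, det = 14·5 - (-4)² = 54.
Step 2 — discriminant:
  Δ = trace² - 4·det = 361 - 216 = 145.
Step 3 — eigenvalues:
  λ = (trace ± √Δ)/2 = (19 ± 12.0416)/2,
  λ_1 = 15.5208,  λ_2 = 3.4792.

Step 4 — unit eigenvector for λ_1: solve (Sigma - λ_1 I)v = 0. First row:
  (14 - 15.5208)·v_x + (-4)·v_y = 0, i.e. (-1.5208)·v_x + (-4)·v_y = 0,
  so v ∝ (b, λ_1 - a) = (-4, 1.5208); multiply by -1 so the first entry is positive: u = (4, -1.5208).
  ||u|| = √((4)² + (-1.5208)²) = √(18.3128) ≈ 4.2793,
  v_1 = u/||u|| ≈ (0.9347, -0.3554) (||v_1|| = 1).

λ_1 = 15.5208,  λ_2 = 3.4792;  v_1 ≈ (0.9347, -0.3554)


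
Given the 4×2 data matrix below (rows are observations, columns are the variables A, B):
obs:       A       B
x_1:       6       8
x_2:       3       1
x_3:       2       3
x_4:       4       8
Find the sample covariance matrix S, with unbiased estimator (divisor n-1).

Step 1 — column means:
  mean(A) = (6 + 3 + 2 + 4) / 4 = 15/4 = 3.75
  mean(B) = (8 + 1 + 3 + 8) / 4 = 20/4 = 5

Step 2 — sample covariance S[i,j] = (1/(n-1)) · Σ_k (x_{k,i} - mean_i) · (x_{k,j} - mean_j), with n-1 = 3.
  S[A,A] = ((2.25)·(2.25) + (-0.75)·(-0.75) + (-1.75)·(-1.75) + (0.25)·(0.25)) / 3 = 8.75/3 = 2.9167
  S[A,B] = ((2.25)·(3) + (-0.75)·(-4) + (-1.75)·(-2) + (0.25)·(3)) / 3 = 14/3 = 4.6667
  S[B,B] = ((3)·(3) + (-4)·(-4) + (-2)·(-2) + (3)·(3)) / 3 = 38/3 = 12.6667

S is symmetric (S[j,i] = S[i,j]). Assembling:

S = [[2.9167, 4.6667],
 [4.6667, 12.6667]]


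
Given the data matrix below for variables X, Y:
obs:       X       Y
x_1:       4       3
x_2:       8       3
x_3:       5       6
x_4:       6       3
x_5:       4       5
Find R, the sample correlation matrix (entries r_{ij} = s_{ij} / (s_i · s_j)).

Step 1 — column means:
  mean(X) = (4 + 8 + 5 + 6 + 4) / 5 = 27/5 = 5.4
  mean(Y) = (3 + 3 + 6 + 3 + 5) / 5 = 20/5 = 4

Step 2 — sample variances and covariances s[i,j] = (1/(n-1)) · Σ_k (x_{k,i} - mean_i) · (x_{k,j} - mean_j), with n-1 = 4:
  s[X,X] = ((-1.4)·(-1.4) + (2.6)·(2.6) + (-0.4)·(-0.4) + (0.6)·(0.6) + (-1.4)·(-1.4)) / 4 = 11.2/4 = 2.8
  s[X,Y] = ((-1.4)·(-1) + (2.6)·(-1) + (-0.4)·(2) + (0.6)·(-1) + (-1.4)·(1)) / 4 = -4/4 = -1
  s[Y,Y] = ((-1)·(-1) + (-1)·(-1) + (2)·(2) + (-1)·(-1) + (1)·(1)) / 4 = 8/4 = 2
  Sample standard deviations s_i = √(s[i,i]):
  s(X) = √(2.8) = 1.6733
  s(Y) = √(2) = 1.4142

Step 3 — r_{ij} = s_{ij} / (s_i · s_j):
  r[X,X] = 1 (diagonal).
  r[X,Y] = -1 / (1.6733 · 1.4142) = -1 / 2.3664 = -0.4226
  r[Y,Y] = 1 (diagonal).

R is symmetric with unit diagonal. Assembling:

R = [[1, -0.4226],
 [-0.4226, 1]]


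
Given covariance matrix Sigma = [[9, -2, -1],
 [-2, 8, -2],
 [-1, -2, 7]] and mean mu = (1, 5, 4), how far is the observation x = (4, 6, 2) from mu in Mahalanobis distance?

Step 1 — centre the observation: (x - mu) = (3, 1, -2).

Step 2 — invert Sigma (cofactor / det for 3×3, or solve directly):
  Sigma^{-1} = [[0.1226, 0.0377, 0.0283],
 [0.0377, 0.1462, 0.0472],
 [0.0283, 0.0472, 0.1604]].

Step 3 — form the quadratic (x - mu)^T · Sigma^{-1} · (x - mu):
  Sigma^{-1} · (x - mu) = (0.3491, 0.1651, -0.1887).
  (x - mu)^T · [Sigma^{-1} · (x - mu)] = (3)·(0.3491) + (1)·(0.1651) + (-2)·(-0.1887) = 1.5896.

Step 4 — take square root: d = √(1.5896) ≈ 1.2608.

d(x, mu) = √(1.5896) ≈ 1.2608


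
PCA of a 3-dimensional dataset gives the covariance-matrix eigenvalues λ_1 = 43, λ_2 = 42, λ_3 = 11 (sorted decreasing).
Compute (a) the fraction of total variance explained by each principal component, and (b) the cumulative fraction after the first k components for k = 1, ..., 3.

Step 1 — total variance = trace(Sigma) = Σ λ_i = 43 + 42 + 11 = 96.

Step 2 — fraction explained by component i = λ_i / Σ λ:
  PC1: 43/96 = 0.4479
  PC2: 42/96 = 0.4375
  PC3: 11/96 = 0.1146

Step 3 — cumulative fraction after k components = (λ_1 + ... + λ_k) / Σ λ:
  k = 1: 43/96 = 0.4479
  k = 2: (43 + 42)/96 = 85/96 = 0.8854
  k = 3: (43 + 42 + 11)/96 = 96/96 = 1

Summary (fraction, with percent):

explained: PC1 0.4479 (44.79%), PC2 0.4375 (43.75%), PC3 0.1146 (11.46%);  cumulative: 0.4479, 0.8854, 1


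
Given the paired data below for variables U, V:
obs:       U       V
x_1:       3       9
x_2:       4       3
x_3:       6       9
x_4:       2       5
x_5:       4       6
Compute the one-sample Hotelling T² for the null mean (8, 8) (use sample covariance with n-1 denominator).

Step 1 — sample mean vector:
  mean(U) = (3 + 4 + 6 + 2 + 4) / 5 = 19/5 = 3.8
  mean(V) = (9 + 3 + 9 + 5 + 6) / 5 = 32/5 = 6.4
  x̄ = (3.8, 6.4),  deviation x̄ - mu_0 = (3.8, 6.4) - (8, 8) = (-4.2, -1.6).

Step 2 — sample covariance matrix, S[i,j] = (1/(n-1)) · Σ_k (x_{k,i} - mean_i) · (x_{k,j} - mean_j), divisor n-1 = 4:
  S[U,U] = ((-0.8)·(-0.8) + (0.2)·(0.2) + (2.2)·(2.2) + (-1.8)·(-1.8) + (0.2)·(0.2)) / 4 = 8.8/4 = 2.2
  S[U,V] = ((-0.8)·(2.6) + (0.2)·(-3.4) + (2.2)·(2.6) + (-1.8)·(-1.4) + (0.2)·(-0.4)) / 4 = 5.4/4 = 1.35
  S[V,V] = ((2.6)·(2.6) + (-3.4)·(-3.4) + (2.6)·(2.6) + (-1.4)·(-1.4) + (-0.4)·(-0.4)) / 4 = 27.2/4 = 6.8
  S = [[2.2, 1.35],
 [1.35, 6.8]].

Step 3 — invert S. det(S) = 2.2·6.8 - (1.35)² = 13.1375.
  S^{-1} = (1/det) · [[d, -b], [-b, a]] = [[0.5176, -0.1028],
 [-0.1028, 0.1675]].

Step 4 — quadratic form (x̄ - mu_0)^T · S^{-1} · (x̄ - mu_0):
  S^{-1} · (x̄ - mu_0) = (-2.0095, 0.1637),
  (x̄ - mu_0)^T · [...] = (-4.2)·(-2.0095) + (-1.6)·(0.1637) = 8.1781.

Step 5 — scale by n: T² = 5 · 8.1781 = 40.8906.

T² ≈ 40.8906


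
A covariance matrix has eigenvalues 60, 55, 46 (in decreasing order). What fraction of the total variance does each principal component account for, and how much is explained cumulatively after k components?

Step 1 — total variance = trace(Sigma) = Σ λ_i = 60 + 55 + 46 = 161.

Step 2 — fraction explained by component i = λ_i / Σ λ:
  PC1: 60/161 = 0.3727
  PC2: 55/161 = 0.3416
  PC3: 46/161 = 0.2857

Step 3 — cumulative fraction after k components = (λ_1 + ... + λ_k) / Σ λ:
  k = 1: 60/161 = 0.3727
  k = 2: (60 + 55)/161 = 115/161 = 0.7143
  k = 3: (60 + 55 + 46)/161 = 161/161 = 1

Summary (fraction, with percent):

explained: PC1 0.3727 (37.27%), PC2 0.3416 (34.16%), PC3 0.2857 (28.57%);  cumulative: 0.3727, 0.7143, 1


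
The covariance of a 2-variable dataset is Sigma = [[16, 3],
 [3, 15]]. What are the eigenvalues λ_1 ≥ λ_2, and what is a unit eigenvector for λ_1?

Step 1 — characteristic polynomial of 2×2 Sigma:
  det(Sigma - λI) = λ² - trace · λ + det = 0.
  trace = 16 + 15 = 31, det = 16·15 - (3)² = 231.
Step 2 — discriminant:
  Δ = trace² - 4·det = 961 - 924 = 37.
Step 3 — eigenvalues:
  λ = (trace ± √Δ)/2 = (31 ± 6.0828)/2,
  λ_1 = 18.5414,  λ_2 = 12.4586.

Step 4 — unit eigenvector for λ_1: solve (Sigma - λ_1 I)v = 0. First row:
  (16 - 18.5414)·v_x + (3)·v_y = 0, i.e. (-2.5414)·v_x + (3)·v_y = 0,
  so v ∝ (b, λ_1 - a) = (3, 2.5414) = u.
  ||u|| = √((3)² + (2.5414)²) = √(15.4586) ≈ 3.9317,
  v_1 = u/||u|| ≈ (0.763, 0.6464) (||v_1|| = 1).

λ_1 = 18.5414,  λ_2 = 12.4586;  v_1 ≈ (0.763, 0.6464)


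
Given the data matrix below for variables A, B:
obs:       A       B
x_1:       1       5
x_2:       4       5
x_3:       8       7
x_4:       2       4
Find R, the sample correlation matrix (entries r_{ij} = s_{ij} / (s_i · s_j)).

Step 1 — column means:
  mean(A) = (1 + 4 + 8 + 2) / 4 = 15/4 = 3.75
  mean(B) = (5 + 5 + 7 + 4) / 4 = 21/4 = 5.25

Step 2 — sample variances and covariances s[i,j] = (1/(n-1)) · Σ_k (x_{k,i} - mean_i) · (x_{k,j} - mean_j), with n-1 = 3:
  s[A,A] = ((-2.75)·(-2.75) + (0.25)·(0.25) + (4.25)·(4.25) + (-1.75)·(-1.75)) / 3 = 28.75/3 = 9.5833
  s[A,B] = ((-2.75)·(-0.25) + (0.25)·(-0.25) + (4.25)·(1.75) + (-1.75)·(-1.25)) / 3 = 10.25/3 = 3.4167
  s[B,B] = ((-0.25)·(-0.25) + (-0.25)·(-0.25) + (1.75)·(1.75) + (-1.25)·(-1.25)) / 3 = 4.75/3 = 1.5833
  Sample standard deviations s_i = √(s[i,i]):
  s(A) = √(9.5833) = 3.0957
  s(B) = √(1.5833) = 1.2583

Step 3 — r_{ij} = s_{ij} / (s_i · s_j):
  r[A,A] = 1 (diagonal).
  r[A,B] = 3.4167 / (3.0957 · 1.2583) = 3.4167 / 3.8953 = 0.8771
  r[B,B] = 1 (diagonal).

R is symmetric with unit diagonal. Assembling:

R = [[1, 0.8771],
 [0.8771, 1]]


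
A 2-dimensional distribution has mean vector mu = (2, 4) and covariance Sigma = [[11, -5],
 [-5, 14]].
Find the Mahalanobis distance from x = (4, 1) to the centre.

Step 1 — centre the observation: (x - mu) = (2, -3).

Step 2 — invert Sigma. det(Sigma) = 11·14 - (-5)² = 129.
  Sigma^{-1} = (1/det) · [[d, -b], [-b, a]] = [[0.1085, 0.0388],
 [0.0388, 0.0853]].

Step 3 — form the quadratic (x - mu)^T · Sigma^{-1} · (x - mu):
  Sigma^{-1} · (x - mu) = (0.1008, -0.1783).
  (x - mu)^T · [Sigma^{-1} · (x - mu)] = (2)·(0.1008) + (-3)·(-0.1783) = 0.7364.

Step 4 — take square root: d = √(0.7364) ≈ 0.8582.

d(x, mu) = √(0.7364) ≈ 0.8582


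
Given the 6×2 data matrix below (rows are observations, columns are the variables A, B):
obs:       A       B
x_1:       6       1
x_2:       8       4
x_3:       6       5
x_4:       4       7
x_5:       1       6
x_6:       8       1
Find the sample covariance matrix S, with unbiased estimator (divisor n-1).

Step 1 — column means:
  mean(A) = (6 + 8 + 6 + 4 + 1 + 8) / 6 = 33/6 = 5.5
  mean(B) = (1 + 4 + 5 + 7 + 6 + 1) / 6 = 24/6 = 4

Step 2 — sample covariance S[i,j] = (1/(n-1)) · Σ_k (x_{k,i} - mean_i) · (x_{k,j} - mean_j), with n-1 = 5.
  S[A,A] = ((0.5)·(0.5) + (2.5)·(2.5) + (0.5)·(0.5) + (-1.5)·(-1.5) + (-4.5)·(-4.5) + (2.5)·(2.5)) / 5 = 35.5/5 = 7.1
  S[A,B] = ((0.5)·(-3) + (2.5)·(0) + (0.5)·(1) + (-1.5)·(3) + (-4.5)·(2) + (2.5)·(-3)) / 5 = -22/5 = -4.4
  S[B,B] = ((-3)·(-3) + (0)·(0) + (1)·(1) + (3)·(3) + (2)·(2) + (-3)·(-3)) / 5 = 32/5 = 6.4

S is symmetric (S[j,i] = S[i,j]). Assembling:

S = [[7.1, -4.4],
 [-4.4, 6.4]]


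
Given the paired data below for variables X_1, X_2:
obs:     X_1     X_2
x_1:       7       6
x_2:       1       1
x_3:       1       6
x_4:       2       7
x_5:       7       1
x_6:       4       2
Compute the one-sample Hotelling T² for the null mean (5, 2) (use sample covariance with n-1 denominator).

Step 1 — sample mean vector:
  mean(X_1) = (7 + 1 + 1 + 2 + 7 + 4) / 6 = 22/6 = 3.6667
  mean(X_2) = (6 + 1 + 6 + 7 + 1 + 2) / 6 = 23/6 = 3.8333
  x̄ = (3.6667, 3.8333),  deviation x̄ - mu_0 = (3.6667, 3.8333) - (5, 2) = (-1.3333, 1.8333).

Step 2 — sample covariance matrix, S[i,j] = (1/(n-1)) · Σ_k (x_{k,i} - mean_i) · (x_{k,j} - mean_j), divisor n-1 = 5:
  S[X_1,X_1] = ((3.3333)·(3.3333) + (-2.6667)·(-2.6667) + (-2.6667)·(-2.6667) + (-1.6667)·(-1.6667) + (3.3333)·(3.3333) + (0.3333)·(0.3333)) / 5 = 39.3333/5 = 7.8667
  S[X_1,X_2] = ((3.3333)·(2.1667) + (-2.6667)·(-2.8333) + (-2.6667)·(2.1667) + (-1.6667)·(3.1667) + (3.3333)·(-2.8333) + (0.3333)·(-1.8333)) / 5 = -6.3333/5 = -1.2667
  S[X_2,X_2] = ((2.1667)·(2.1667) + (-2.8333)·(-2.8333) + (2.1667)·(2.1667) + (3.1667)·(3.1667) + (-2.8333)·(-2.8333) + (-1.8333)·(-1.8333)) / 5 = 38.8333/5 = 7.7667
  S = [[7.8667, -1.2667],
 [-1.2667, 7.7667]].

Step 3 — invert S. det(S) = 7.8667·7.7667 - (-1.2667)² = 59.4933.
  S^{-1} = (1/det) · [[d, -b], [-b, a]] = [[0.1305, 0.0213],
 [0.0213, 0.1322]].

Step 4 — quadratic form (x̄ - mu_0)^T · S^{-1} · (x̄ - mu_0):
  S^{-1} · (x̄ - mu_0) = (-0.135, 0.214),
  (x̄ - mu_0)^T · [...] = (-1.3333)·(-0.135) + (1.8333)·(0.214) = 0.5724.

Step 5 — scale by n: T² = 6 · 0.5724 = 3.4346.

T² ≈ 3.4346


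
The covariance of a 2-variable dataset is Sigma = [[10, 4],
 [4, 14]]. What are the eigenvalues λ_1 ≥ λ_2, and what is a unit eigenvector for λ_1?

Step 1 — characteristic polynomial of 2×2 Sigma:
  det(Sigma - λI) = λ² - trace · λ + det = 0.
  trace = 10 + 14 = 24, det = 10·14 - (4)² = 124.
Step 2 — discriminant:
  Δ = trace² - 4·det = 576 - 496 = 80.
Step 3 — eigenvalues:
  λ = (trace ± √Δ)/2 = (24 ± 8.9443)/2,
  λ_1 = 16.4721,  λ_2 = 7.5279.

Step 4 — unit eigenvector for λ_1: solve (Sigma - λ_1 I)v = 0. First row:
  (10 - 16.4721)·v_x + (4)·v_y = 0, i.e. (-6.4721)·v_x + (4)·v_y = 0,
  so v ∝ (b, λ_1 - a) = (4, 6.4721) = u.
  ||u|| = √((4)² + (6.4721)²) = √(57.8885) ≈ 7.6085,
  v_1 = u/||u|| ≈ (0.5257, 0.8507) (||v_1|| = 1).

λ_1 = 16.4721,  λ_2 = 7.5279;  v_1 ≈ (0.5257, 0.8507)


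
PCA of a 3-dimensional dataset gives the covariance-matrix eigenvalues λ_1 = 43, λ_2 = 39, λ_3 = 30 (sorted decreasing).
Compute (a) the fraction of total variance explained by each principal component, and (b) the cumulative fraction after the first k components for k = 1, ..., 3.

Step 1 — total variance = trace(Sigma) = Σ λ_i = 43 + 39 + 30 = 112.

Step 2 — fraction explained by component i = λ_i / Σ λ:
  PC1: 43/112 = 0.3839
  PC2: 39/112 = 0.3482
  PC3: 30/112 = 0.2679

Step 3 — cumulative fraction after k components = (λ_1 + ... + λ_k) / Σ λ:
  k = 1: 43/112 = 0.3839
  k = 2: (43 + 39)/112 = 82/112 = 0.7321
  k = 3: (43 + 39 + 30)/112 = 112/112 = 1

Summary (fraction, with percent):

explained: PC1 0.3839 (38.39%), PC2 0.3482 (34.82%), PC3 0.2679 (26.79%);  cumulative: 0.3839, 0.7321, 1


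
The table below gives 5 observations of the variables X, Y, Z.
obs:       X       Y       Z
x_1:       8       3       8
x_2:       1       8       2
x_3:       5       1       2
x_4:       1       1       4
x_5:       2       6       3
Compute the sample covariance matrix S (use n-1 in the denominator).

Step 1 — column means:
  mean(X) = (8 + 1 + 5 + 1 + 2) / 5 = 17/5 = 3.4
  mean(Y) = (3 + 8 + 1 + 1 + 6) / 5 = 19/5 = 3.8
  mean(Z) = (8 + 2 + 2 + 4 + 3) / 5 = 19/5 = 3.8

Step 2 — sample covariance S[i,j] = (1/(n-1)) · Σ_k (x_{k,i} - mean_i) · (x_{k,j} - mean_j), with n-1 = 4.
  S[X,X] = ((4.6)·(4.6) + (-2.4)·(-2.4) + (1.6)·(1.6) + (-2.4)·(-2.4) + (-1.4)·(-1.4)) / 4 = 37.2/4 = 9.3
  S[X,Y] = ((4.6)·(-0.8) + (-2.4)·(4.2) + (1.6)·(-2.8) + (-2.4)·(-2.8) + (-1.4)·(2.2)) / 4 = -14.6/4 = -3.65
  S[X,Z] = ((4.6)·(4.2) + (-2.4)·(-1.8) + (1.6)·(-1.8) + (-2.4)·(0.2) + (-1.4)·(-0.8)) / 4 = 21.4/4 = 5.35
  S[Y,Y] = ((-0.8)·(-0.8) + (4.2)·(4.2) + (-2.8)·(-2.8) + (-2.8)·(-2.8) + (2.2)·(2.2)) / 4 = 38.8/4 = 9.7
  S[Y,Z] = ((-0.8)·(4.2) + (4.2)·(-1.8) + (-2.8)·(-1.8) + (-2.8)·(0.2) + (2.2)·(-0.8)) / 4 = -8.2/4 = -2.05
  S[Z,Z] = ((4.2)·(4.2) + (-1.8)·(-1.8) + (-1.8)·(-1.8) + (0.2)·(0.2) + (-0.8)·(-0.8)) / 4 = 24.8/4 = 6.2

S is symmetric (S[j,i] = S[i,j]). Assembling:

S = [[9.3, -3.65, 5.35],
 [-3.65, 9.7, -2.05],
 [5.35, -2.05, 6.2]]


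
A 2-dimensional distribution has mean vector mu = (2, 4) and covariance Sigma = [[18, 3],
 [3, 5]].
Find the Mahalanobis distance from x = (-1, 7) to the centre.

Step 1 — centre the observation: (x - mu) = (-3, 3).

Step 2 — invert Sigma. det(Sigma) = 18·5 - (3)² = 81.
  Sigma^{-1} = (1/det) · [[d, -b], [-b, a]] = [[0.0617, -0.037],
 [-0.037, 0.2222]].

Step 3 — form the quadratic (x - mu)^T · Sigma^{-1} · (x - mu):
  Sigma^{-1} · (x - mu) = (-0.2963, 0.7778).
  (x - mu)^T · [Sigma^{-1} · (x - mu)] = (-3)·(-0.2963) + (3)·(0.7778) = 3.2222.

Step 4 — take square root: d = √(3.2222) ≈ 1.7951.

d(x, mu) = √(3.2222) ≈ 1.7951


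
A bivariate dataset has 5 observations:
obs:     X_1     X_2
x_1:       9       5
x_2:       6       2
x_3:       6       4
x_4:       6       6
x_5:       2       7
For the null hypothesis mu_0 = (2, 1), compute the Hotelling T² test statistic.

Step 1 — sample mean vector:
  mean(X_1) = (9 + 6 + 6 + 6 + 2) / 5 = 29/5 = 5.8
  mean(X_2) = (5 + 2 + 4 + 6 + 7) / 5 = 24/5 = 4.8
  x̄ = (5.8, 4.8),  deviation x̄ - mu_0 = (5.8, 4.8) - (2, 1) = (3.8, 3.8).

Step 2 — sample covariance matrix, S[i,j] = (1/(n-1)) · Σ_k (x_{k,i} - mean_i) · (x_{k,j} - mean_j), divisor n-1 = 4:
  S[X_1,X_1] = ((3.2)·(3.2) + (0.2)·(0.2) + (0.2)·(0.2) + (0.2)·(0.2) + (-3.8)·(-3.8)) / 4 = 24.8/4 = 6.2
  S[X_1,X_2] = ((3.2)·(0.2) + (0.2)·(-2.8) + (0.2)·(-0.8) + (0.2)·(1.2) + (-3.8)·(2.2)) / 4 = -8.2/4 = -2.05
  S[X_2,X_2] = ((0.2)·(0.2) + (-2.8)·(-2.8) + (-0.8)·(-0.8) + (1.2)·(1.2) + (2.2)·(2.2)) / 4 = 14.8/4 = 3.7
  S = [[6.2, -2.05],
 [-2.05, 3.7]].

Step 3 — invert S. det(S) = 6.2·3.7 - (-2.05)² = 18.7375.
  S^{-1} = (1/det) · [[d, -b], [-b, a]] = [[0.1975, 0.1094],
 [0.1094, 0.3309]].

Step 4 — quadratic form (x̄ - mu_0)^T · S^{-1} · (x̄ - mu_0):
  S^{-1} · (x̄ - mu_0) = (1.1661, 1.6731),
  (x̄ - mu_0)^T · [...] = (3.8)·(1.1661) + (3.8)·(1.6731) = 10.7891.

Step 5 — scale by n: T² = 5 · 10.7891 = 53.9453.

T² ≈ 53.9453


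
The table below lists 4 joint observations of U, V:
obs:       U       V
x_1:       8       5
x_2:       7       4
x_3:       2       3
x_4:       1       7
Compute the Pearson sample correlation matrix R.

Step 1 — column means:
  mean(U) = (8 + 7 + 2 + 1) / 4 = 18/4 = 4.5
  mean(V) = (5 + 4 + 3 + 7) / 4 = 19/4 = 4.75

Step 2 — sample variances and covariances s[i,j] = (1/(n-1)) · Σ_k (x_{k,i} - mean_i) · (x_{k,j} - mean_j), with n-1 = 3:
  s[U,U] = ((3.5)·(3.5) + (2.5)·(2.5) + (-2.5)·(-2.5) + (-3.5)·(-3.5)) / 3 = 37/3 = 12.3333
  s[U,V] = ((3.5)·(0.25) + (2.5)·(-0.75) + (-2.5)·(-1.75) + (-3.5)·(2.25)) / 3 = -4.5/3 = -1.5
  s[V,V] = ((0.25)·(0.25) + (-0.75)·(-0.75) + (-1.75)·(-1.75) + (2.25)·(2.25)) / 3 = 8.75/3 = 2.9167
  Sample standard deviations s_i = √(s[i,i]):
  s(U) = √(12.3333) = 3.5119
  s(V) = √(2.9167) = 1.7078

Step 3 — r_{ij} = s_{ij} / (s_i · s_j):
  r[U,U] = 1 (diagonal).
  r[U,V] = -1.5 / (3.5119 · 1.7078) = -1.5 / 5.9977 = -0.2501
  r[V,V] = 1 (diagonal).

R is symmetric with unit diagonal. Assembling:

R = [[1, -0.2501],
 [-0.2501, 1]]


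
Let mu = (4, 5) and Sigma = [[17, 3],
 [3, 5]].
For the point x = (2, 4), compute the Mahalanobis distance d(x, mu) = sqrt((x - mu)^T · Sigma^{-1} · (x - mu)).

Step 1 — centre the observation: (x - mu) = (-2, -1).

Step 2 — invert Sigma. det(Sigma) = 17·5 - (3)² = 76.
  Sigma^{-1} = (1/det) · [[d, -b], [-b, a]] = [[0.0658, -0.0395],
 [-0.0395, 0.2237]].

Step 3 — form the quadratic (x - mu)^T · Sigma^{-1} · (x - mu):
  Sigma^{-1} · (x - mu) = (-0.0921, -0.1447).
  (x - mu)^T · [Sigma^{-1} · (x - mu)] = (-2)·(-0.0921) + (-1)·(-0.1447) = 0.3289.

Step 4 — take square root: d = √(0.3289) ≈ 0.5735.

d(x, mu) = √(0.3289) ≈ 0.5735


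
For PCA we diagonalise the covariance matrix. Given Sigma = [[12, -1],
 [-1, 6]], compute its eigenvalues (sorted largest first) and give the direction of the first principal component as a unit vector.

Step 1 — characteristic polynomial of 2×2 Sigma:
  det(Sigma - λI) = λ² - trace · λ + det = 0.
  trace = 12 + 6 = 18, det = 12·6 - (-1)² = 71.
Step 2 — discriminant:
  Δ = trace² - 4·det = 324 - 284 = 40.
Step 3 — eigenvalues:
  λ = (trace ± √Δ)/2 = (18 ± 6.3246)/2,
  λ_1 = 12.1623,  λ_2 = 5.8377.

Step 4 — unit eigenvector for λ_1: solve (Sigma - λ_1 I)v = 0. First row:
  (12 - 12.1623)·v_x + (-1)·v_y = 0, i.e. (-0.1623)·v_x + (-1)·v_y = 0,
  so v ∝ (b, λ_1 - a) = (-1, 0.1623); multiply by -1 so the first entry is positive: u = (1, -0.1623).
  ||u|| = √((1)² + (-0.1623)²) = √(1.0263) ≈ 1.0131,
  v_1 = u/||u|| ≈ (0.9871, -0.1602) (||v_1|| = 1).

λ_1 = 12.1623,  λ_2 = 5.8377;  v_1 ≈ (0.9871, -0.1602)


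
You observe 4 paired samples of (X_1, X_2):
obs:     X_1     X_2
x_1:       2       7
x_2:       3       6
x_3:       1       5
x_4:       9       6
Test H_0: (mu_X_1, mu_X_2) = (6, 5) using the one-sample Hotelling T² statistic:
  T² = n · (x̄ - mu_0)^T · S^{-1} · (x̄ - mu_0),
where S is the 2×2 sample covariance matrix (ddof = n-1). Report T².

Step 1 — sample mean vector:
  mean(X_1) = (2 + 3 + 1 + 9) / 4 = 15/4 = 3.75
  mean(X_2) = (7 + 6 + 5 + 6) / 4 = 24/4 = 6
  x̄ = (3.75, 6),  deviation x̄ - mu_0 = (3.75, 6) - (6, 5) = (-2.25, 1).

Step 2 — sample covariance matrix, S[i,j] = (1/(n-1)) · Σ_k (x_{k,i} - mean_i) · (x_{k,j} - mean_j), divisor n-1 = 3:
  S[X_1,X_1] = ((-1.75)·(-1.75) + (-0.75)·(-0.75) + (-2.75)·(-2.75) + (5.25)·(5.25)) / 3 = 38.75/3 = 12.9167
  S[X_1,X_2] = ((-1.75)·(1) + (-0.75)·(0) + (-2.75)·(-1) + (5.25)·(0)) / 3 = 1/3 = 0.3333
  S[X_2,X_2] = ((1)·(1) + (0)·(0) + (-1)·(-1) + (0)·(0)) / 3 = 2/3 = 0.6667
  S = [[12.9167, 0.3333],
 [0.3333, 0.6667]].

Step 3 — invert S. det(S) = 12.9167·0.6667 - (0.3333)² = 8.5.
  S^{-1} = (1/det) · [[d, -b], [-b, a]] = [[0.0784, -0.0392],
 [-0.0392, 1.5196]].

Step 4 — quadratic form (x̄ - mu_0)^T · S^{-1} · (x̄ - mu_0):
  S^{-1} · (x̄ - mu_0) = (-0.2157, 1.6078),
  (x̄ - mu_0)^T · [...] = (-2.25)·(-0.2157) + (1)·(1.6078) = 2.0931.

Step 5 — scale by n: T² = 4 · 2.0931 = 8.3725.

T² ≈ 8.3725


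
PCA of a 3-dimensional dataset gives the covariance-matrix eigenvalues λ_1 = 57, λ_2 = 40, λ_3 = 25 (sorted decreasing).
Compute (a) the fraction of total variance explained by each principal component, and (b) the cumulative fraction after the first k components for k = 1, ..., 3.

Step 1 — total variance = trace(Sigma) = Σ λ_i = 57 + 40 + 25 = 122.

Step 2 — fraction explained by component i = λ_i / Σ λ:
  PC1: 57/122 = 0.4672
  PC2: 40/122 = 0.3279
  PC3: 25/122 = 0.2049

Step 3 — cumulative fraction after k components = (λ_1 + ... + λ_k) / Σ λ:
  k = 1: 57/122 = 0.4672
  k = 2: (57 + 40)/122 = 97/122 = 0.7951
  k = 3: (57 + 40 + 25)/122 = 122/122 = 1

Summary (fraction, with percent):

explained: PC1 0.4672 (46.72%), PC2 0.3279 (32.79%), PC3 0.2049 (20.49%);  cumulative: 0.4672, 0.7951, 1


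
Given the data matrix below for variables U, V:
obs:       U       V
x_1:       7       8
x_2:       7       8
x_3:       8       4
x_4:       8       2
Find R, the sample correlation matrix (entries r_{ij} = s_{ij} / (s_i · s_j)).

Step 1 — column means:
  mean(U) = (7 + 7 + 8 + 8) / 4 = 30/4 = 7.5
  mean(V) = (8 + 8 + 4 + 2) / 4 = 22/4 = 5.5

Step 2 — sample variances and covariances s[i,j] = (1/(n-1)) · Σ_k (x_{k,i} - mean_i) · (x_{k,j} - mean_j), with n-1 = 3:
  s[U,U] = ((-0.5)·(-0.5) + (-0.5)·(-0.5) + (0.5)·(0.5) + (0.5)·(0.5)) / 3 = 1/3 = 0.3333
  s[U,V] = ((-0.5)·(2.5) + (-0.5)·(2.5) + (0.5)·(-1.5) + (0.5)·(-3.5)) / 3 = -5/3 = -1.6667
  s[V,V] = ((2.5)·(2.5) + (2.5)·(2.5) + (-1.5)·(-1.5) + (-3.5)·(-3.5)) / 3 = 27/3 = 9
  Sample standard deviations s_i = √(s[i,i]):
  s(U) = √(0.3333) = 0.5774
  s(V) = √(9) = 3

Step 3 — r_{ij} = s_{ij} / (s_i · s_j):
  r[U,U] = 1 (diagonal).
  r[U,V] = -1.6667 / (0.5774 · 3) = -1.6667 / 1.7321 = -0.9623
  r[V,V] = 1 (diagonal).

R is symmetric with unit diagonal. Assembling:

R = [[1, -0.9623],
 [-0.9623, 1]]


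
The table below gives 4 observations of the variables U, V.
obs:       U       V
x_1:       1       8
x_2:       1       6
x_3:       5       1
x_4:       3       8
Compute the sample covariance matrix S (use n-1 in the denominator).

Step 1 — column means:
  mean(U) = (1 + 1 + 5 + 3) / 4 = 10/4 = 2.5
  mean(V) = (8 + 6 + 1 + 8) / 4 = 23/4 = 5.75

Step 2 — sample covariance S[i,j] = (1/(n-1)) · Σ_k (x_{k,i} - mean_i) · (x_{k,j} - mean_j), with n-1 = 3.
  S[U,U] = ((-1.5)·(-1.5) + (-1.5)·(-1.5) + (2.5)·(2.5) + (0.5)·(0.5)) / 3 = 11/3 = 3.6667
  S[U,V] = ((-1.5)·(2.25) + (-1.5)·(0.25) + (2.5)·(-4.75) + (0.5)·(2.25)) / 3 = -14.5/3 = -4.8333
  S[V,V] = ((2.25)·(2.25) + (0.25)·(0.25) + (-4.75)·(-4.75) + (2.25)·(2.25)) / 3 = 32.75/3 = 10.9167

S is symmetric (S[j,i] = S[i,j]). Assembling:

S = [[3.6667, -4.8333],
 [-4.8333, 10.9167]]


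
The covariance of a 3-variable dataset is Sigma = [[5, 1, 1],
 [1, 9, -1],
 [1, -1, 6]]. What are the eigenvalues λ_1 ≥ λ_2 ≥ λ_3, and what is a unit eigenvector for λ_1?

Step 1 — characteristic polynomial p(λ) = det(λI - Sigma) = λ³ - tr·λ² + c_1·λ - det, where tr = trace, c_1 = sum of the principal 2×2 minors, det = det(Sigma):
  tr = 5 + 9 + 6 = 20,
  c_1 = (5·9 - (1)²) + (5·6 - (1)²) + (9·6 - (-1)²) = 44 + 29 + 53 = 126,
  det = 5·(9·6 - (-1)²) - (1)·((1)·6 - (-1)·(1)) + (1)·((1)·(-1) - 9·(1)) = 5·(53) - (1)·(7) + (1)·(-10) = 248.
  So p(λ) = λ³ - 20λ² + 126λ - 248.
Step 2 — look for an integer root (rational root theorem: any rational root is an integer divisor of 248). Testing λ = 4:
  p(4) = 64 - 320 + 504 - 248 = 0  ✓
  Dividing out (λ - 4): p(λ) = (λ - 4)(λ² - 16λ + 62).
Step 3 — remaining eigenvalues from the quadratic λ² - 16λ + 62 = 0:
  Δ = 16² - 4·62 = 256 - 248 = 8,  λ = (16 ± √8)/2 = (16 ± 2.8284)/2 ≈ 9.4142 or 6.5858.
  Sorted: λ_1 = 9.4142,  λ_2 = 6.5858,  λ_3 = 4  (check: sum = 20 = tr ✓).

Step 4 — unit eigenvector for λ_1 ≈ 9.4142: v spans the null space of (Sigma - λ_1 I), whose rows are
  r_1 = (-4.4142, 1, 1),  r_2 = (1, -0.4142, -1),  r_3 = (1, -1, -3.4142).
  v is orthogonal to every row, so take v ∝ r_1 × r_2 = ((1)·(-1) - (1)·(-0.4142), (1)·(1) - (-4.4142)·(-1), (-4.4142)·(-0.4142) - (1)·(1)) ≈ (-0.5858, -3.4142, 0.8284).
  Rescale (multiply by -1 so the first nonzero entry is positive): u = (0.5858, 3.4142, -0.8284).
  ||u|| = √((0.5858)² + (3.4142)² + (-0.8284)²) = √(12.6863) ≈ 3.5618,  v_1 = u/||u|| ≈ (0.1645, 0.9586, -0.2326) (||v_1|| = 1).

λ_1 = 9.4142,  λ_2 = 6.5858,  λ_3 = 4;  v_1 ≈ (0.1645, 0.9586, -0.2326)


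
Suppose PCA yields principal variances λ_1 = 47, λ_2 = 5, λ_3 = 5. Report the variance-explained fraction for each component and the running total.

Step 1 — total variance = trace(Sigma) = Σ λ_i = 47 + 5 + 5 = 57.

Step 2 — fraction explained by component i = λ_i / Σ λ:
  PC1: 47/57 = 0.8246
  PC2: 5/57 = 0.0877
  PC3: 5/57 = 0.0877

Step 3 — cumulative fraction after k components = (λ_1 + ... + λ_k) / Σ λ:
  k = 1: 47/57 = 0.8246
  k = 2: (47 + 5)/57 = 52/57 = 0.9123
  k = 3: (47 + 5 + 5)/57 = 57/57 = 1

Summary (fraction, with percent):

explained: PC1 0.8246 (82.46%), PC2 0.0877 (8.77%), PC3 0.0877 (8.77%);  cumulative: 0.8246, 0.9123, 1


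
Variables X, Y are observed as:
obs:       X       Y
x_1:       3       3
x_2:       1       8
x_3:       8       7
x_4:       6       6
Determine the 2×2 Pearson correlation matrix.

Step 1 — column means:
  mean(X) = (3 + 1 + 8 + 6) / 4 = 18/4 = 4.5
  mean(Y) = (3 + 8 + 7 + 6) / 4 = 24/4 = 6

Step 2 — sample variances and covariances s[i,j] = (1/(n-1)) · Σ_k (x_{k,i} - mean_i) · (x_{k,j} - mean_j), with n-1 = 3:
  s[X,X] = ((-1.5)·(-1.5) + (-3.5)·(-3.5) + (3.5)·(3.5) + (1.5)·(1.5)) / 3 = 29/3 = 9.6667
  s[X,Y] = ((-1.5)·(-3) + (-3.5)·(2) + (3.5)·(1) + (1.5)·(0)) / 3 = 1/3 = 0.3333
  s[Y,Y] = ((-3)·(-3) + (2)·(2) + (1)·(1) + (0)·(0)) / 3 = 14/3 = 4.6667
  Sample standard deviations s_i = √(s[i,i]):
  s(X) = √(9.6667) = 3.1091
  s(Y) = √(4.6667) = 2.1602

Step 3 — r_{ij} = s_{ij} / (s_i · s_j):
  r[X,X] = 1 (diagonal).
  r[X,Y] = 0.3333 / (3.1091 · 2.1602) = 0.3333 / 6.7165 = 0.0496
  r[Y,Y] = 1 (diagonal).

R is symmetric with unit diagonal. Assembling:

R = [[1, 0.0496],
 [0.0496, 1]]


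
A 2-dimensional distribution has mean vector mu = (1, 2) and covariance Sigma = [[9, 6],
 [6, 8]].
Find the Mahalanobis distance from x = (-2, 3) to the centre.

Step 1 — centre the observation: (x - mu) = (-3, 1).

Step 2 — invert Sigma. det(Sigma) = 9·8 - (6)² = 36.
  Sigma^{-1} = (1/det) · [[d, -b], [-b, a]] = [[0.2222, -0.1667],
 [-0.1667, 0.25]].

Step 3 — form the quadratic (x - mu)^T · Sigma^{-1} · (x - mu):
  Sigma^{-1} · (x - mu) = (-0.8333, 0.75).
  (x - mu)^T · [Sigma^{-1} · (x - mu)] = (-3)·(-0.8333) + (1)·(0.75) = 3.25.

Step 4 — take square root: d = √(3.25) ≈ 1.8028.

d(x, mu) = √(3.25) ≈ 1.8028
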